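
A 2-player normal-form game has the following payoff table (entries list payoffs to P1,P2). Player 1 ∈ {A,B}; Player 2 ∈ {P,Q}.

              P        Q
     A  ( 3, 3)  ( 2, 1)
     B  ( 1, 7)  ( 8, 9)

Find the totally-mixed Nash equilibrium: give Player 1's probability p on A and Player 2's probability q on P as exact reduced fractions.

P1 indiff ⇒ q·3+(1-q)·2 = q·1+(1-q)·8 ⇒ q(2) = (1-q)(6) ⇒ q = 3/4
P2 indiff ⇒ p·3+(1-p)·7 = p·1+(1-p)·9 ⇒ p(2) = (1-p)(2) ⇒ p = 1/2

P1 mixes 1/2 on A; P2 mixes 3/4 on P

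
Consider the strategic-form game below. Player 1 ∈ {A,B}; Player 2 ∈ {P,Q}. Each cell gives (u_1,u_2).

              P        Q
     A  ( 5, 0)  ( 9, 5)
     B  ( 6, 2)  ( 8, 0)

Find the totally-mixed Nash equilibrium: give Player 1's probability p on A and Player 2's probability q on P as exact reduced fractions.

p=2/7, q=1/2

P1 indiff ⇒ q·5+(1-q)·9 = q·6+(1-q)·8 ⇒ q(-1) = (1-q)(-1) ⇒ q = 1/2
P2 indiff ⇒ p·0+(1-p)·2 = p·5+(1-p)·0 ⇒ p(-5) = (1-p)(-2) ⇒ p = 2/7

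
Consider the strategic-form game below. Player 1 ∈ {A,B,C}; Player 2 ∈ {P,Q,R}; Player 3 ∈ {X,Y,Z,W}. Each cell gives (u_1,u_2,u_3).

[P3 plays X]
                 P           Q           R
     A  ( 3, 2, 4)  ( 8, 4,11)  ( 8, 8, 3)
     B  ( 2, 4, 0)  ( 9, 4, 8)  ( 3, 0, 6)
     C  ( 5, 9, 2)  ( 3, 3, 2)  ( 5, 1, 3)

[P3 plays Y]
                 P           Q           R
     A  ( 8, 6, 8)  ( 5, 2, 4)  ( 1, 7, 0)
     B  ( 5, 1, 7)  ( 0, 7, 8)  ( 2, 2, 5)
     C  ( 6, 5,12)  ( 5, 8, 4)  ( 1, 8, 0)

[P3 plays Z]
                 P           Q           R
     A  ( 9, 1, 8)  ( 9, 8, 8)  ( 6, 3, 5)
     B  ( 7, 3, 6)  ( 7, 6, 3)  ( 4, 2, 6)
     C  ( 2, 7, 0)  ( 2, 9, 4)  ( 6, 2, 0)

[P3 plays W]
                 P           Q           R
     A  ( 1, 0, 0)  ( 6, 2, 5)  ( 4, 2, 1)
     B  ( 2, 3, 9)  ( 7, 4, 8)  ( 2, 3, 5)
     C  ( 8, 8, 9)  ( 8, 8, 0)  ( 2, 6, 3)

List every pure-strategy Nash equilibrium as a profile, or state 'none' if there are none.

(A,P,X): not NE [P1→C gives 5>3; P2→R gives 8>2; P3→Z gives 8>4]
(A,P,Y): not NE [P2→R gives 7>6]
(A,P,Z): not NE [P2→Q gives 8>1]
(A,P,W): not NE [P1→C gives 8>1; P2→R gives 2>0; P3→Z gives 8>0]
(A,Q,X): not NE [P1→B gives 9>8; P2→R gives 8>4]
(A,Q,Y): not NE [P2→R gives 7>2; P3→X gives 11>4]
(A,Q,Z): not NE [P3→X gives 11>8]
(A,Q,W): not NE [P1→C gives 8>6; P3→X gives 11>5]
(A,R,X): not NE [P3→Z gives 5>3]
(A,R,Y): not NE [P1→B gives 2>1; P3→Z gives 5>0]
(A,R,Z): not NE [P2→Q gives 8>3]
(A,R,W): not NE [P3→Z gives 5>1]
(B,P,X): not NE [P1→C gives 5>2; P3→W gives 9>0]
(B,P,Y): not NE [P1→A gives 8>5; P2→Q gives 7>1; P3→W gives 9>7]
(B,P,Z): not NE [P1→A gives 9>7; P2→Q gives 6>3; P3→W gives 9>6]
(B,P,W): not NE [P1→C gives 8>2; P2→Q gives 4>3]
(B,Q,X): NE
(B,Q,Y): not NE [P1→C gives 5>0]
(B,Q,Z): not NE [P1→A gives 9>7; P3→W gives 8>3]
(B,Q,W): not NE [P1→C gives 8>7]
(B,R,X): not NE [P1→A gives 8>3; P2→Q gives 4>0]
(B,R,Y): not NE [P2→Q gives 7>2; P3→Z gives 6>5]
(B,R,Z): not NE [P1→C gives 6>4; P2→Q gives 6>2]
(B,R,W): not NE [P1→A gives 4>2; P2→Q gives 4>3; P3→Z gives 6>5]
(C,P,X): not NE [P3→Y gives 12>2]
(C,P,Y): not NE [P1→A gives 8>6; P2→R gives 8>5]
(C,P,Z): not NE [P1→A gives 9>2; P2→Q gives 9>7; P3→Y gives 12>0]
(C,P,W): not NE [P3→Y gives 12>9]
(C,Q,X): not NE [P1→B gives 9>3; P2→P gives 9>3; P3→Z gives 4>2]
(C,Q,Y): NE
(C,Q,Z): not NE [P1→A gives 9>2]
(C,Q,W): not NE [P3→Z gives 4>0]
(C,R,X): not NE [P1→A gives 8>5; P2→P gives 9>1]
(C,R,Y): not NE [P1→B gives 2>1; P3→W gives 3>0]
(C,R,Z): not NE [P2→Q gives 9>2; P3→W gives 3>0]
(C,R,W): not NE [P1→A gives 4>2; P2→Q gives 8>6]

Nash profiles: (B,Q,X), (C,Q,Y)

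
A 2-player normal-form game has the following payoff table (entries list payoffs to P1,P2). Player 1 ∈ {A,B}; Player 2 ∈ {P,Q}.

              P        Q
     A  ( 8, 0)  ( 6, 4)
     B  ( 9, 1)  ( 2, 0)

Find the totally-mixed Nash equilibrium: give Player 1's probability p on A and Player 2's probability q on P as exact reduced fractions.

P1 indiff ⇒ q·8+(1-q)·6 = q·9+(1-q)·2 ⇒ q(-1) = (1-q)(-4) ⇒ q = 4/5
P2 indiff ⇒ p·0+(1-p)·1 = p·4+(1-p)·0 ⇒ p(-4) = (1-p)(-1) ⇒ p = 1/5

P1 mixes 1/5 on A; P2 mixes 4/5 on P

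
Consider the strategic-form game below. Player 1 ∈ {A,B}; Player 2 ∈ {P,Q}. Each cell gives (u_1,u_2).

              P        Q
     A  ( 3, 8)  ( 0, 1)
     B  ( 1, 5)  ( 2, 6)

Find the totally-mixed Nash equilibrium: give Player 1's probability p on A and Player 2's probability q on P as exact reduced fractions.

(p,q) = (1/8, 1/2)

P1 indiff ⇒ q·3+(1-q)·0 = q·1+(1-q)·2 ⇒ q(2) = (1-q)(2) ⇒ q = 1/2
P2 indiff ⇒ p·8+(1-p)·5 = p·1+(1-p)·6 ⇒ p(7) = (1-p)(1) ⇒ p = 1/8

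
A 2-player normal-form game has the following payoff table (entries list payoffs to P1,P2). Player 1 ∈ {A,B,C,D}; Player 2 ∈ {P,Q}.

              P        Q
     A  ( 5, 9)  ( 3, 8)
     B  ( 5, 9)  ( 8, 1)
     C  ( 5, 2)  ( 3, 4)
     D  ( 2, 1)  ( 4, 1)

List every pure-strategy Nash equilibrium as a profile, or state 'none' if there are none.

Nash profiles: (A,P), (B,P)

(A,P): NE
(A,Q): not NE [P1→B gives 8>3; P2→P gives 9>8]
(B,P): NE
(B,Q): not NE [P2→P gives 9>1]
(C,P): not NE [P2→Q gives 4>2]
(C,Q): not NE [P1→B gives 8>3]
(D,P): not NE [P1→C gives 5>2]
(D,Q): not NE [P1→B gives 8>4]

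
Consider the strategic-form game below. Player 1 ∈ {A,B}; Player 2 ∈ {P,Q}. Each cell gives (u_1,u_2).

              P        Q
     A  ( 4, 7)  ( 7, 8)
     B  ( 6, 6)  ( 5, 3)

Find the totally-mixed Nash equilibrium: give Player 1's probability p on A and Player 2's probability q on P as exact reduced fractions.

P1 indiff ⇒ q·4+(1-q)·7 = q·6+(1-q)·5 ⇒ q(-2) = (1-q)(-2) ⇒ q = 1/2
P2 indiff ⇒ p·7+(1-p)·6 = p·8+(1-p)·3 ⇒ p(-1) = (1-p)(-3) ⇒ p = 3/4

p=3/4, q=1/2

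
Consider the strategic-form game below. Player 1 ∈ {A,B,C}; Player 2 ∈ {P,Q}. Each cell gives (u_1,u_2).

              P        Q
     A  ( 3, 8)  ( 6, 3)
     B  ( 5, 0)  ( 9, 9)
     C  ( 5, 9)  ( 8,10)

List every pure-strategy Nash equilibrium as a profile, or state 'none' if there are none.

(A,P): not NE [P1→C gives 5>3]
(A,Q): not NE [P1→B gives 9>6; P2→P gives 8>3]
(B,P): not NE [P2→Q gives 9>0]
(B,Q): NE
(C,P): not NE [P2→Q gives 10>9]
(C,Q): not NE [P1→B gives 9>8]

NE set: (B,Q)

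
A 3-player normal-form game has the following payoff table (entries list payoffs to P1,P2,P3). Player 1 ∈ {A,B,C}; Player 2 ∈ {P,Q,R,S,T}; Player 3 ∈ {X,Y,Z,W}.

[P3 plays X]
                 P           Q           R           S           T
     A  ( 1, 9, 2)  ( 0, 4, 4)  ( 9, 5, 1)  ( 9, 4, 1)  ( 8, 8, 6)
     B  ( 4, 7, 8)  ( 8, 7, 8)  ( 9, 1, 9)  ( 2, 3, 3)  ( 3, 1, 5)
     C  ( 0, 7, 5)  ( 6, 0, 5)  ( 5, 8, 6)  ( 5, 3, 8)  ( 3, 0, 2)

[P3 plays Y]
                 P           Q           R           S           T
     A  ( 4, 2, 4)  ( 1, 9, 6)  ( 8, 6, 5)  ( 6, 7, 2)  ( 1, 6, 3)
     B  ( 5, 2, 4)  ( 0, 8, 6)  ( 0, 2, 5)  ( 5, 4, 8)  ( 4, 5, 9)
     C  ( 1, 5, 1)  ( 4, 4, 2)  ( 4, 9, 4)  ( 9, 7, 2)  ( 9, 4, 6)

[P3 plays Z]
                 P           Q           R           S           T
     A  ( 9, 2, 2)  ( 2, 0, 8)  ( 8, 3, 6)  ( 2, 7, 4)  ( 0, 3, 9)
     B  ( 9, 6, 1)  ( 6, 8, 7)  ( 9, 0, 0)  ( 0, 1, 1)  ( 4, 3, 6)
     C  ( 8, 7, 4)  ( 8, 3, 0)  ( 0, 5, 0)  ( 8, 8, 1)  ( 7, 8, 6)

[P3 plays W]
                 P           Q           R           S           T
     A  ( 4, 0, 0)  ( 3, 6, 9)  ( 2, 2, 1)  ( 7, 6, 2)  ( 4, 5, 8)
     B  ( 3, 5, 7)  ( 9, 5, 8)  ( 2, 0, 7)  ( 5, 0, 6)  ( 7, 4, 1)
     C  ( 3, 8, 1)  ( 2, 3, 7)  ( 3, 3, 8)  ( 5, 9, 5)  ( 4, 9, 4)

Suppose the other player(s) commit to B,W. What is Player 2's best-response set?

u_2(P vs B,W) = 5
u_2(Q vs B,W) = 5
u_2(R vs B,W) = 0
u_2(S vs B,W) = 0
u_2(T vs B,W) = 4
max payoff 5 at {P,Q}

BR_2 = {P,Q}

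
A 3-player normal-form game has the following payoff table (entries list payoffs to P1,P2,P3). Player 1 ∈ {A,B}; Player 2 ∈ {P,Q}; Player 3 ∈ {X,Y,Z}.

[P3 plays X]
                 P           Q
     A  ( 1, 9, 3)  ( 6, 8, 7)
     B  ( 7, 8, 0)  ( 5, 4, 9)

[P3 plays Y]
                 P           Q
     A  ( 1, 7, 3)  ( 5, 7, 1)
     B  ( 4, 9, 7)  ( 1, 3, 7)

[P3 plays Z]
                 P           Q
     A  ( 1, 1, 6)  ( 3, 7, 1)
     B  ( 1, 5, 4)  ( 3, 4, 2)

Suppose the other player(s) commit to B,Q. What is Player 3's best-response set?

argmax u_3 = {X}

u_3(X vs B,Q) = 9
u_3(Y vs B,Q) = 7
u_3(Z vs B,Q) = 2
max payoff 9 at {X}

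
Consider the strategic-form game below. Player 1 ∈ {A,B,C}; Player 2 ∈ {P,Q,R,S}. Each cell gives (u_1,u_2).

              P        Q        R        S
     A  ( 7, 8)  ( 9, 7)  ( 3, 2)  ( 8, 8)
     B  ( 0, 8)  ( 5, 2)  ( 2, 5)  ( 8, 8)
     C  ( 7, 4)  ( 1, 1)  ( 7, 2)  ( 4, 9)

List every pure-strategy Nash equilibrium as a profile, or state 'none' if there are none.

(A,P): NE
(A,Q): not NE [P2→S gives 8>7]
(A,R): not NE [P1→C gives 7>3; P2→S gives 8>2]
(A,S): NE
(B,P): not NE [P1→C gives 7>0]
(B,Q): not NE [P1→A gives 9>5; P2→S gives 8>2]
(B,R): not NE [P1→C gives 7>2; P2→S gives 8>5]
(B,S): NE
(C,P): not NE [P2→S gives 9>4]
(C,Q): not NE [P1→A gives 9>1; P2→S gives 9>1]
(C,R): not NE [P2→S gives 9>2]
(C,S): not NE [P1→B gives 8>4]

NE set: (A,P), (A,S), (B,S)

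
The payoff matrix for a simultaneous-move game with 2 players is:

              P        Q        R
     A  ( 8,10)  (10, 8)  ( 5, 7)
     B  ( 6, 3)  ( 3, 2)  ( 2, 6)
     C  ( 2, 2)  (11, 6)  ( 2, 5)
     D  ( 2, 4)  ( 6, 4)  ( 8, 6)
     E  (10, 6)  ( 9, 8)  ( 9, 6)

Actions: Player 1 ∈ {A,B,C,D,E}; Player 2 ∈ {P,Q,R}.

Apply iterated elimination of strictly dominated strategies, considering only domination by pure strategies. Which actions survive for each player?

P1 drop B (A beats it: P:8>6 Q:10>3 R:5>2)
P1 drop D (E beats it: P:10>2 Q:9>6 R:9>8)
P2 drop R (Q beats it: A:8>7 C:6>5 E:8>6)
P1→{A,C,E} P2→{P,Q}

IESDS → P1:{A,C,E} P2:{P,Q}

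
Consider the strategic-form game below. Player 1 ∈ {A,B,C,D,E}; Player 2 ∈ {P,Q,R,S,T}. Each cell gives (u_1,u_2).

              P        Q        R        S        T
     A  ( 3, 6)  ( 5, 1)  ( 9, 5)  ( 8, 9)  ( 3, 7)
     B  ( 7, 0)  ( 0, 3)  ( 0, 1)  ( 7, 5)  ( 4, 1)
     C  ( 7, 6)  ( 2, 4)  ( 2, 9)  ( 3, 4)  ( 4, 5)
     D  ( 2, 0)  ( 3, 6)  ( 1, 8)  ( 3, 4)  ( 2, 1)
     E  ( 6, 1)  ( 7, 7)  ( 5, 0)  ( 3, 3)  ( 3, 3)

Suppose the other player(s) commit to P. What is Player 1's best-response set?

BR_1 = {B,C}

u_1(A vs P) = 3
u_1(B vs P) = 7
u_1(C vs P) = 7
u_1(D vs P) = 2
u_1(E vs P) = 6
max payoff 7 at {B,C}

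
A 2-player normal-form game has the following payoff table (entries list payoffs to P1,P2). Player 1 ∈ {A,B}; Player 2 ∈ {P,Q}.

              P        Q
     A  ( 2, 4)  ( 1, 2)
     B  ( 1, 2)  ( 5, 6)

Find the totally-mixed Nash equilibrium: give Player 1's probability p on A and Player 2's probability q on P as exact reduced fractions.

P1 indiff ⇒ q·2+(1-q)·1 = q·1+(1-q)·5 ⇒ q(1) = (1-q)(4) ⇒ q = 4/5
P2 indiff ⇒ p·4+(1-p)·2 = p·2+(1-p)·6 ⇒ p(2) = (1-p)(4) ⇒ p = 2/3

(p,q) = (2/3, 4/5)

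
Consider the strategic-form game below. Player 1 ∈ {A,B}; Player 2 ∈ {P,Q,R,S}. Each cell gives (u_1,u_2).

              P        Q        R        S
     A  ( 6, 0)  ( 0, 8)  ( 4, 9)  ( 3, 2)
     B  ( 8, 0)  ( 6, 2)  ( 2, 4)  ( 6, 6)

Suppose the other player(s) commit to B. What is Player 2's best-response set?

argmax u_2 = {S}

u_2(P vs B) = 0
u_2(Q vs B) = 2
u_2(R vs B) = 4
u_2(S vs B) = 6
max payoff 6 at {S}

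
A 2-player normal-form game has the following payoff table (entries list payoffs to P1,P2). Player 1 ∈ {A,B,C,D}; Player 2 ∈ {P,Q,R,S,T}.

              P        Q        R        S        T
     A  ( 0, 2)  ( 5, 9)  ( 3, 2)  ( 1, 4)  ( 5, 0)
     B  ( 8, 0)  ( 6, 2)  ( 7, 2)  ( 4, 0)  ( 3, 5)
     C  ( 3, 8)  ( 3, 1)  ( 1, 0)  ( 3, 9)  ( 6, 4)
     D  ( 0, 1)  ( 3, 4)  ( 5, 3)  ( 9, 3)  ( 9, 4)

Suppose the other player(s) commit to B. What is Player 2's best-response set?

P2 best: {T}

u_2(P vs B) = 0
u_2(Q vs B) = 2
u_2(R vs B) = 2
u_2(S vs B) = 0
u_2(T vs B) = 5
max payoff 5 at {T}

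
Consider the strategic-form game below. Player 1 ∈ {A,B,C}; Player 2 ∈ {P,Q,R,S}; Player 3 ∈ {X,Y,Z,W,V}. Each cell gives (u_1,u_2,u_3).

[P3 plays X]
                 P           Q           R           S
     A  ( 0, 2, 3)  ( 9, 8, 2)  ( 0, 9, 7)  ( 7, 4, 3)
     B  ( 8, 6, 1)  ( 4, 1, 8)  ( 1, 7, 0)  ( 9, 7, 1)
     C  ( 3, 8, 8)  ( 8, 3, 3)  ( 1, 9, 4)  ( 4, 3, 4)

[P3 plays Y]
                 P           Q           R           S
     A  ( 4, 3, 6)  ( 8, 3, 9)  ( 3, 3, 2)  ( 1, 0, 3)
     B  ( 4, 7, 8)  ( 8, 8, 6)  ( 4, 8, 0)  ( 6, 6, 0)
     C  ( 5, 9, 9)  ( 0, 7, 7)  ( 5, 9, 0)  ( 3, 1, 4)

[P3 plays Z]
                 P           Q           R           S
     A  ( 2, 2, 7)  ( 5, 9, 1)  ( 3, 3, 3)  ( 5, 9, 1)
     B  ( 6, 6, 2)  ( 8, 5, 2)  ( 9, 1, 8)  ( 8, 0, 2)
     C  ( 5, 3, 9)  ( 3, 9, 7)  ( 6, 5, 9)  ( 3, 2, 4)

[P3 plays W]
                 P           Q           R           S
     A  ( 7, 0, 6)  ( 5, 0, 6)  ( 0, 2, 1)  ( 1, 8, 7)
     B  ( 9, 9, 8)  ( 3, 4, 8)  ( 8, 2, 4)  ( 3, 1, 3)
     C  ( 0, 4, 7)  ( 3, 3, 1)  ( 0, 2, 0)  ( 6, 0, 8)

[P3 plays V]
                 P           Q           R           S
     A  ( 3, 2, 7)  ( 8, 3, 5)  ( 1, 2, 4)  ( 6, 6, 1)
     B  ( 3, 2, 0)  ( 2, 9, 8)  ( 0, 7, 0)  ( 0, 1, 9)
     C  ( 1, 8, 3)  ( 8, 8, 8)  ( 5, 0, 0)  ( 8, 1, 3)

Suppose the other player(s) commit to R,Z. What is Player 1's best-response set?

BR_1 = {B}

u_1(A vs R,Z) = 3
u_1(B vs R,Z) = 9
u_1(C vs R,Z) = 6
max payoff 9 at {B}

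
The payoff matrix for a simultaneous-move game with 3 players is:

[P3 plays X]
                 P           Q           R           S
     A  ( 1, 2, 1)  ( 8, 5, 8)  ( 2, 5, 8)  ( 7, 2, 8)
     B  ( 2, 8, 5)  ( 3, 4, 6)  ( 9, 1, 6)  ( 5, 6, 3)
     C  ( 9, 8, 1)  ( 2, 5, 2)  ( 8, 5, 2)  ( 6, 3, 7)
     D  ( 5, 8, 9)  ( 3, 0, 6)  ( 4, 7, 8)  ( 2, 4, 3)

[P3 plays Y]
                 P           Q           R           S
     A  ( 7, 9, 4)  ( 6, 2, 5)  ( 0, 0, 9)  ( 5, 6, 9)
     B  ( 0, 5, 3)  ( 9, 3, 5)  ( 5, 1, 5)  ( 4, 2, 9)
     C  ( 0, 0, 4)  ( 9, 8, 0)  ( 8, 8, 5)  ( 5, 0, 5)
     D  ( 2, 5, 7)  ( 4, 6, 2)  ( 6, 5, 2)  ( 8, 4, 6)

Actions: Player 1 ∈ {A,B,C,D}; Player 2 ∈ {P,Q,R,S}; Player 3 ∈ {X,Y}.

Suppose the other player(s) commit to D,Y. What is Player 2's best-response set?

BR_2 = {Q}

u_2(P vs D,Y) = 5
u_2(Q vs D,Y) = 6
u_2(R vs D,Y) = 5
u_2(S vs D,Y) = 4
max payoff 6 at {Q}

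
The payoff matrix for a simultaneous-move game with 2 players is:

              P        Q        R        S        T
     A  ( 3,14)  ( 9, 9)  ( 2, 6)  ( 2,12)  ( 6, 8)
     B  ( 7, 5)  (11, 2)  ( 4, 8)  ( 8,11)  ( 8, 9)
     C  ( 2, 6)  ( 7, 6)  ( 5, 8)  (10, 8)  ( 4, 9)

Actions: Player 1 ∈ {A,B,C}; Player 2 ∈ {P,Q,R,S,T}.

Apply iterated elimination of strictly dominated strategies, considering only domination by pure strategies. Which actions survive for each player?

Remaining: P1:{B,C} P2:{S,T}

P1 drop A (B beats it: P:7>3 Q:11>9 R:4>2 S:8>2 T:8>6)
P2 drop P (R beats it: B:8>5 C:8>6)
P2 drop Q (R beats it: B:8>2 C:8>6)
P2 drop R (T beats it: B:9>8 C:9>8)
P1→{B,C} P2→{S,T}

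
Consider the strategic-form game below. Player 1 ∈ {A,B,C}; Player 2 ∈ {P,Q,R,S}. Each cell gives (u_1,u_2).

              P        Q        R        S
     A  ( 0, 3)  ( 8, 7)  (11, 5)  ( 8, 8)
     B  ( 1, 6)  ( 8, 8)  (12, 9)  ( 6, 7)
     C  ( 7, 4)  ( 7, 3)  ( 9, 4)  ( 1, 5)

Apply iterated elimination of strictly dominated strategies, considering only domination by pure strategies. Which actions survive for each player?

Remaining: P1:{A,B} P2:{Q,R,S}

P2 drop P (S beats it: A:8>3 B:7>6 C:5>4)
P1 drop C (A beats it: Q:8>7 R:11>9 S:8>1)
P1→{A,B} P2→{Q,R,S}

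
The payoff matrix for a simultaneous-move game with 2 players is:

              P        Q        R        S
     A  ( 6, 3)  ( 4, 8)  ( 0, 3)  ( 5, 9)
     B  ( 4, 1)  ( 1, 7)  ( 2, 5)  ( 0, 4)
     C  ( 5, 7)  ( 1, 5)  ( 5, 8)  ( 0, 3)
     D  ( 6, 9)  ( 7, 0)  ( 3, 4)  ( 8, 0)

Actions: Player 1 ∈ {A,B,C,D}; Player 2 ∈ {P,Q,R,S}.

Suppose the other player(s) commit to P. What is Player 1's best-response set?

u_1(A vs P) = 6
u_1(B vs P) = 4
u_1(C vs P) = 5
u_1(D vs P) = 6
max payoff 6 at {A,D}

P1 best: {A,D}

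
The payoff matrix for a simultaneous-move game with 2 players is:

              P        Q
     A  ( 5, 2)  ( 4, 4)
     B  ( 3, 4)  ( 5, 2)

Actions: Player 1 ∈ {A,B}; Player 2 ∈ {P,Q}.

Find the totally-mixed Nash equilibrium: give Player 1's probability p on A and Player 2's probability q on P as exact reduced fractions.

(p,q) = (1/2, 1/3)

P1 indiff ⇒ q·5+(1-q)·4 = q·3+(1-q)·5 ⇒ q(2) = (1-q)(1) ⇒ q = 1/3
P2 indiff ⇒ p·2+(1-p)·4 = p·4+(1-p)·2 ⇒ p(-2) = (1-p)(-2) ⇒ p = 1/2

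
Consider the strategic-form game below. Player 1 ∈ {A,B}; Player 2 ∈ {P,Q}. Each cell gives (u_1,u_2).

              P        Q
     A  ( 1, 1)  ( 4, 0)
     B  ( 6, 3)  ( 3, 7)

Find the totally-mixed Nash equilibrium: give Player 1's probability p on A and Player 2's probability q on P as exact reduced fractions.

P1 indiff ⇒ q·1+(1-q)·4 = q·6+(1-q)·3 ⇒ q(-5) = (1-q)(-1) ⇒ q = 1/6
P2 indiff ⇒ p·1+(1-p)·3 = p·0+(1-p)·7 ⇒ p(1) = (1-p)(4) ⇒ p = 4/5

P1 mixes 4/5 on A; P2 mixes 1/6 on P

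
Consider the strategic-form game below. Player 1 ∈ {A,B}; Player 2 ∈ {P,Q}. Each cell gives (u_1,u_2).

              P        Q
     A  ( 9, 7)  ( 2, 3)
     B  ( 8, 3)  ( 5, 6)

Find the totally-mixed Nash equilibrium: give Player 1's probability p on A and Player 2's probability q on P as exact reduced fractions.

P1 mixes 3/7 on A; P2 mixes 3/4 on P

P1 indiff ⇒ q·9+(1-q)·2 = q·8+(1-q)·5 ⇒ q(1) = (1-q)(3) ⇒ q = 3/4
P2 indiff ⇒ p·7+(1-p)·3 = p·3+(1-p)·6 ⇒ p(4) = (1-p)(3) ⇒ p = 3/7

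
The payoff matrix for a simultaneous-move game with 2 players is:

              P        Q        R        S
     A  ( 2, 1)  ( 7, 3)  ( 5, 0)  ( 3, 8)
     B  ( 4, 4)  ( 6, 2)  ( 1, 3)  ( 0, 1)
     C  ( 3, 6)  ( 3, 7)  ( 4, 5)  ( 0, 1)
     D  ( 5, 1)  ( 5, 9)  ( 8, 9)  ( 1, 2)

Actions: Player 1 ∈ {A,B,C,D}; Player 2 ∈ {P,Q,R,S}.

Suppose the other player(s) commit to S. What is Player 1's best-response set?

u_1(A vs S) = 3
u_1(B vs S) = 0
u_1(C vs S) = 0
u_1(D vs S) = 1
max payoff 3 at {A}

argmax u_1 = {A}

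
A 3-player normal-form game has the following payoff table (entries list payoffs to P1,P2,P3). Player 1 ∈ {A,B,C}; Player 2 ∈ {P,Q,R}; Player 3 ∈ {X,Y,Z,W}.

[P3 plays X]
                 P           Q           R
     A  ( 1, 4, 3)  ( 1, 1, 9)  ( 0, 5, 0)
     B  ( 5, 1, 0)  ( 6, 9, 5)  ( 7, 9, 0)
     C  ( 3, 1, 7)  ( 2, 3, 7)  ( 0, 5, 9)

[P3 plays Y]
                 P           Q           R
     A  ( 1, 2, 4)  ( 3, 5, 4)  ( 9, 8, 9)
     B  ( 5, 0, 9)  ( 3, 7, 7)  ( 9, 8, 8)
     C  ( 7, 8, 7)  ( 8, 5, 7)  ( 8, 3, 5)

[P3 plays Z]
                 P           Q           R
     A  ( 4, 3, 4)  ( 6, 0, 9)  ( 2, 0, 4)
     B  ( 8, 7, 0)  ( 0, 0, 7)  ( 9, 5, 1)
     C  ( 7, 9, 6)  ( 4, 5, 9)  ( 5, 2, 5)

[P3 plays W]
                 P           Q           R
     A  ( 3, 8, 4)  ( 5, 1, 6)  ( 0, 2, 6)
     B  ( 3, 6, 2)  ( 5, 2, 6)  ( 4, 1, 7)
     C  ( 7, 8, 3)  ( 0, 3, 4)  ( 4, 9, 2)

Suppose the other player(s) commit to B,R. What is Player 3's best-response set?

u_3(X vs B,R) = 0
u_3(Y vs B,R) = 8
u_3(Z vs B,R) = 1
u_3(W vs B,R) = 7
max payoff 8 at {Y}

argmax u_3 = {Y}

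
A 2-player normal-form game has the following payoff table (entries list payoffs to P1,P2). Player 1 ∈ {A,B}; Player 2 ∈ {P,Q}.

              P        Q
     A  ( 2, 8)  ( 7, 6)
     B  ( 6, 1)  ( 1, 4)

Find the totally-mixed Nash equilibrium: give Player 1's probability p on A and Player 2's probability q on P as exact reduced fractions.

P1 indiff ⇒ q·2+(1-q)·7 = q·6+(1-q)·1 ⇒ q(-4) = (1-q)(-6) ⇒ q = 3/5
P2 indiff ⇒ p·8+(1-p)·1 = p·6+(1-p)·4 ⇒ p(2) = (1-p)(3) ⇒ p = 3/5

p=3/5, q=3/5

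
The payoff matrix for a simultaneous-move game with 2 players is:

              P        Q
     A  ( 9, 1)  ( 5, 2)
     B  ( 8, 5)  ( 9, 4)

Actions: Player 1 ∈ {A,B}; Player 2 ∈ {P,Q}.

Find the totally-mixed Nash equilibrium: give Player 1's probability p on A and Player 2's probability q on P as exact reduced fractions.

P1 indiff ⇒ q·9+(1-q)·5 = q·8+(1-q)·9 ⇒ q(1) = (1-q)(4) ⇒ q = 4/5
P2 indiff ⇒ p·1+(1-p)·5 = p·2+(1-p)·4 ⇒ p(-1) = (1-p)(-1) ⇒ p = 1/2

(p,q) = (1/2, 4/5)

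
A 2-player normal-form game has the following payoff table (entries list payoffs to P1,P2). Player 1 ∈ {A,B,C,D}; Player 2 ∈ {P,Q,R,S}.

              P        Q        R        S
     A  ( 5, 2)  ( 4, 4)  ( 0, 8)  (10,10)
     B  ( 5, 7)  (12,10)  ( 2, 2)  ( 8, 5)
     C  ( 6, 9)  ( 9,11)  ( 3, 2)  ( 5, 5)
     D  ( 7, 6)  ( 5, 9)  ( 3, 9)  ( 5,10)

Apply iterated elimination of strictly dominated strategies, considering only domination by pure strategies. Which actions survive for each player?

P2 drop P (Q beats it: A:4>2 B:10>7 C:11>9 D:9>6)
P2 drop R (S beats it: A:10>8 B:5>2 C:5>2 D:10>9)
P1 drop C (B beats it: Q:12>9 S:8>5)
P1 drop D (B beats it: Q:12>5 S:8>5)
P1→{A,B} P2→{Q,S}

Survivors P1:{A,B} P2:{Q,S}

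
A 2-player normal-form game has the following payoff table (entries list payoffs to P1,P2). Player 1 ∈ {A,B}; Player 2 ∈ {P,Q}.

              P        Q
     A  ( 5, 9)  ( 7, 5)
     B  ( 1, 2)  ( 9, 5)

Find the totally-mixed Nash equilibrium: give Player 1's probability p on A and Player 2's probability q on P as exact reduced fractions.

P1 indiff ⇒ q·5+(1-q)·7 = q·1+(1-q)·9 ⇒ q(4) = (1-q)(2) ⇒ q = 1/3
P2 indiff ⇒ p·9+(1-p)·2 = p·5+(1-p)·5 ⇒ p(4) = (1-p)(3) ⇒ p = 3/7

p=3/7, q=1/3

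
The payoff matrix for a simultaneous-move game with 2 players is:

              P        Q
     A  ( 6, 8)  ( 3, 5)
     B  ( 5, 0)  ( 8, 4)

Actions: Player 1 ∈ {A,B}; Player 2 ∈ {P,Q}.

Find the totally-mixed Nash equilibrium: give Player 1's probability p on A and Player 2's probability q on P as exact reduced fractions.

p=4/7, q=5/6

P1 indiff ⇒ q·6+(1-q)·3 = q·5+(1-q)·8 ⇒ q(1) = (1-q)(5) ⇒ q = 5/6
P2 indiff ⇒ p·8+(1-p)·0 = p·5+(1-p)·4 ⇒ p(3) = (1-p)(4) ⇒ p = 4/7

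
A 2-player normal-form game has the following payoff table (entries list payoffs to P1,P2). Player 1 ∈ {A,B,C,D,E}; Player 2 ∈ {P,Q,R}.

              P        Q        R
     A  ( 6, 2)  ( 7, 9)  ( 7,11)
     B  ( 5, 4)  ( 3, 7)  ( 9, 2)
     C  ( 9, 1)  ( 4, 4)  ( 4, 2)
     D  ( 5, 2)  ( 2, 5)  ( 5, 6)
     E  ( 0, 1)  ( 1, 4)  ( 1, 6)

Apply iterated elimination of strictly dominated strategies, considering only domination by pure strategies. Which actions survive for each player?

P1 drop D (A beats it: P:6>5 Q:7>2 R:7>5)
P1 drop E (A beats it: P:6>0 Q:7>1 R:7>1)
P2 drop P (Q beats it: A:9>2 B:7>4 C:4>1)
P1 drop C (A beats it: Q:7>4 R:7>4)
P1→{A,B} P2→{Q,R}

Remaining: P1:{A,B} P2:{Q,R}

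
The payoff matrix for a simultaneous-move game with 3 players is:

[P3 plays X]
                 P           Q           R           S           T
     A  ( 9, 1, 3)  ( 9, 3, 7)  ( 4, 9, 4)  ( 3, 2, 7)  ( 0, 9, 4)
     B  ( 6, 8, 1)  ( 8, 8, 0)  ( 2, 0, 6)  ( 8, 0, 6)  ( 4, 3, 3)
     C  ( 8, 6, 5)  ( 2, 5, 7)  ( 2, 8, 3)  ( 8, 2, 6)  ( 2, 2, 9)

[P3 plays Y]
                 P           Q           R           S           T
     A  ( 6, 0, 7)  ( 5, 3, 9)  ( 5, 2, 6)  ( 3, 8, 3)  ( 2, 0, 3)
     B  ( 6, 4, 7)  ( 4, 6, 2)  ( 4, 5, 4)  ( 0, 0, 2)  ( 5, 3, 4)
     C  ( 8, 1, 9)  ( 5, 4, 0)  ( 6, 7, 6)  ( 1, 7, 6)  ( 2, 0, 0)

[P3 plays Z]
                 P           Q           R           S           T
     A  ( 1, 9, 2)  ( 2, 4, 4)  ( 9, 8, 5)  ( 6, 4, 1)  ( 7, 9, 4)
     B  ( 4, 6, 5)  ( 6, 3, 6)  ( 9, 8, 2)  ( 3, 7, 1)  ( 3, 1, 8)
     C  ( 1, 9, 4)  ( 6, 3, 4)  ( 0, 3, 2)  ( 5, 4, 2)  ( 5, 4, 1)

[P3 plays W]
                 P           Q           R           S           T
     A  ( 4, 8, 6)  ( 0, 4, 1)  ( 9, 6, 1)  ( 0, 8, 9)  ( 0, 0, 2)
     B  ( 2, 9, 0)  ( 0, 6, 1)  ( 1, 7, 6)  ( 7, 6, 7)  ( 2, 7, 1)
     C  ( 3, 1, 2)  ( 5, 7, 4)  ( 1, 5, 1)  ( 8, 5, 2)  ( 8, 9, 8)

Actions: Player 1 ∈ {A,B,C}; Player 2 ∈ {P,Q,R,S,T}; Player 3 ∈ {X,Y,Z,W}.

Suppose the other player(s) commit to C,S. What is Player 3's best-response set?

u_3(X vs C,S) = 6
u_3(Y vs C,S) = 6
u_3(Z vs C,S) = 2
u_3(W vs C,S) = 2
max payoff 6 at {X,Y}

BR_3 = {X,Y}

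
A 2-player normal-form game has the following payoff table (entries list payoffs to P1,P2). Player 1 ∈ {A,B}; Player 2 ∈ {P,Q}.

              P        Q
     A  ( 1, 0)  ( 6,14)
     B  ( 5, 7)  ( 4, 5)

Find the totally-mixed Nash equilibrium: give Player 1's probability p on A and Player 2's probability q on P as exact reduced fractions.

P1 indiff ⇒ q·1+(1-q)·6 = q·5+(1-q)·4 ⇒ q(-4) = (1-q)(-2) ⇒ q = 1/3
P2 indiff ⇒ p·0+(1-p)·7 = p·14+(1-p)·5 ⇒ p(-14) = (1-p)(-2) ⇒ p = 1/8

(p,q) = (1/8, 1/3)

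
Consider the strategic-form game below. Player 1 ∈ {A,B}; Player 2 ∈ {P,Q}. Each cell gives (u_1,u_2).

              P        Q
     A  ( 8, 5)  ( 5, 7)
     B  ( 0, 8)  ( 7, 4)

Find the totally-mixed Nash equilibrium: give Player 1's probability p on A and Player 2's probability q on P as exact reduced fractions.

P1 indiff ⇒ q·8+(1-q)·5 = q·0+(1-q)·7 ⇒ q(8) = (1-q)(2) ⇒ q = 1/5
P2 indiff ⇒ p·5+(1-p)·8 = p·7+(1-p)·4 ⇒ p(-2) = (1-p)(-4) ⇒ p = 2/3

P1 mixes 2/3 on A; P2 mixes 1/5 on P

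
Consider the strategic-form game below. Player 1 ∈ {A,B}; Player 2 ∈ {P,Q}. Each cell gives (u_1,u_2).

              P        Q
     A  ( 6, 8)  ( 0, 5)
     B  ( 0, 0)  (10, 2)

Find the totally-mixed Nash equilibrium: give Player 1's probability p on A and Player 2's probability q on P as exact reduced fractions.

P1 indiff ⇒ q·6+(1-q)·0 = q·0+(1-q)·10 ⇒ q(6) = (1-q)(10) ⇒ q = 5/8
P2 indiff ⇒ p·8+(1-p)·0 = p·5+(1-p)·2 ⇒ p(3) = (1-p)(2) ⇒ p = 2/5

P1 mixes 2/5 on A; P2 mixes 5/8 on P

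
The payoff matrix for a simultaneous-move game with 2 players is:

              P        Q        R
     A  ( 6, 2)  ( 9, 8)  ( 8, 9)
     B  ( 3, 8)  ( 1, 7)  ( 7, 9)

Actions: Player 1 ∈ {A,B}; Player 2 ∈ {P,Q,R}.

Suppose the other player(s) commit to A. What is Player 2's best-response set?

u_2(P vs A) = 2
u_2(Q vs A) = 8
u_2(R vs A) = 9
max payoff 9 at {R}

argmax u_2 = {R}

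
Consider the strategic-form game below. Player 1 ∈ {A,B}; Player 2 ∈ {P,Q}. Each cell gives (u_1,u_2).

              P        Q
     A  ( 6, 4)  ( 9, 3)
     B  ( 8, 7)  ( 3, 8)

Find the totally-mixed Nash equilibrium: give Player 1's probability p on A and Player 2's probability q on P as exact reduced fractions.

P1 indiff ⇒ q·6+(1-q)·9 = q·8+(1-q)·3 ⇒ q(-2) = (1-q)(-6) ⇒ q = 3/4
P2 indiff ⇒ p·4+(1-p)·7 = p·3+(1-p)·8 ⇒ p(1) = (1-p)(1) ⇒ p = 1/2

(p,q) = (1/2, 3/4)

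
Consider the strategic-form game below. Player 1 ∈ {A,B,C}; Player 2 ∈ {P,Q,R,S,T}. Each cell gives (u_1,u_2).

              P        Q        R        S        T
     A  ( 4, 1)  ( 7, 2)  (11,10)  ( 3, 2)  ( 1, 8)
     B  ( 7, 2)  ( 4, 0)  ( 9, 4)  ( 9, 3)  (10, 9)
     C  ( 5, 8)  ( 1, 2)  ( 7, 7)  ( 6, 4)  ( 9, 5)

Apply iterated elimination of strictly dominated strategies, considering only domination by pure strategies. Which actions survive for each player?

IESDS → P1:{A,B} P2:{R,T}

P1 drop C (B beats it: P:7>5 Q:4>1 R:9>7 S:9>6 T:10>9)
P2 drop P (R beats it: A:10>1 B:4>2)
P2 drop Q (R beats it: A:10>2 B:4>0)
P2 drop S (R beats it: A:10>2 B:4>3)
P1→{A,B} P2→{R,T}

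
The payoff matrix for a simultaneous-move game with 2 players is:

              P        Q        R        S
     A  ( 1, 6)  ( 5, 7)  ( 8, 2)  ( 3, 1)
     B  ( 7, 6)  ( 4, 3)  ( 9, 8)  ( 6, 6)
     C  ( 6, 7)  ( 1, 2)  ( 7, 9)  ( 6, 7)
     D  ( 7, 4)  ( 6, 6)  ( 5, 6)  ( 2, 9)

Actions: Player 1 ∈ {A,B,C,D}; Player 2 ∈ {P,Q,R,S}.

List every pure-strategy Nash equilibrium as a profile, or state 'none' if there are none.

Nash profiles: (B,R)

(A,P): not NE [P1→D gives 7>1; P2→Q gives 7>6]
(A,Q): not NE [P1→D gives 6>5]
(A,R): not NE [P1→B gives 9>8; P2→Q gives 7>2]
(A,S): not NE [P1→C gives 6>3; P2→Q gives 7>1]
(B,P): not NE [P2→R gives 8>6]
(B,Q): not NE [P1→D gives 6>4; P2→R gives 8>3]
(B,R): NE
(B,S): not NE [P2→R gives 8>6]
(C,P): not NE [P1→D gives 7>6; P2→R gives 9>7]
(C,Q): not NE [P1→D gives 6>1; P2→R gives 9>2]
(C,R): not NE [P1→B gives 9>7]
(C,S): not NE [P2→R gives 9>7]
(D,P): not NE [P2→S gives 9>4]
(D,Q): not NE [P2→S gives 9>6]
(D,R): not NE [P1→B gives 9>5; P2→S gives 9>6]
(D,S): not NE [P1→C gives 6>2]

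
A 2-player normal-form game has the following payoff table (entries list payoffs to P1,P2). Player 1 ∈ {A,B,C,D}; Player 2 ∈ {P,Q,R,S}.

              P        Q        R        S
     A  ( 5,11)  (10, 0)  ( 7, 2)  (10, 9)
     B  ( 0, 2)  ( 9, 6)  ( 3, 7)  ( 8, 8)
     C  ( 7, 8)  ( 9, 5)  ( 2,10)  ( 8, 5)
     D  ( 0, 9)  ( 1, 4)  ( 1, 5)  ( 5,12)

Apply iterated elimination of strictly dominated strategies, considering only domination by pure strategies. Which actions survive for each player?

P1 drop B (A beats it: P:5>0 Q:10>9 R:7>3 S:10>8)
P1 drop D (A beats it: P:5>0 Q:10>1 R:7>1 S:10>5)
P2 drop Q (P beats it: A:11>0 C:8>5)
P2 drop S (P beats it: A:11>9 C:8>5)
P1→{A,C} P2→{P,R}

Remaining: P1:{A,C} P2:{P,R}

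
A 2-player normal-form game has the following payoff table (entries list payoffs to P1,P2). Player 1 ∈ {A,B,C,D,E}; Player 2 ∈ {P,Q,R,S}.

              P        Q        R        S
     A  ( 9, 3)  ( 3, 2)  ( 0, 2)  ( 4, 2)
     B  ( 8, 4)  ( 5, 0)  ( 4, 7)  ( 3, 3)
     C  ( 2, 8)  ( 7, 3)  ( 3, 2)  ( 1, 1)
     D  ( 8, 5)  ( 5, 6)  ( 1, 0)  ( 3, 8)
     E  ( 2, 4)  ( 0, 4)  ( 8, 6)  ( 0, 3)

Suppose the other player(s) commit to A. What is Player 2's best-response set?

u_2(P vs A) = 3
u_2(Q vs A) = 2
u_2(R vs A) = 2
u_2(S vs A) = 2
max payoff 3 at {P}

argmax u_2 = {P}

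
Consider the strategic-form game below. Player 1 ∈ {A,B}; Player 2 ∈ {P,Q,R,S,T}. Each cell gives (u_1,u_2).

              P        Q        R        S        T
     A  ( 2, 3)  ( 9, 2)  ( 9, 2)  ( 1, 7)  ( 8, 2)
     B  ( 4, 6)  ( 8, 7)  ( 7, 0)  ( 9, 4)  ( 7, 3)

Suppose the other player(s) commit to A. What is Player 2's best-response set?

argmax u_2 = {S}

u_2(P vs A) = 3
u_2(Q vs A) = 2
u_2(R vs A) = 2
u_2(S vs A) = 7
u_2(T vs A) = 2
max payoff 7 at {S}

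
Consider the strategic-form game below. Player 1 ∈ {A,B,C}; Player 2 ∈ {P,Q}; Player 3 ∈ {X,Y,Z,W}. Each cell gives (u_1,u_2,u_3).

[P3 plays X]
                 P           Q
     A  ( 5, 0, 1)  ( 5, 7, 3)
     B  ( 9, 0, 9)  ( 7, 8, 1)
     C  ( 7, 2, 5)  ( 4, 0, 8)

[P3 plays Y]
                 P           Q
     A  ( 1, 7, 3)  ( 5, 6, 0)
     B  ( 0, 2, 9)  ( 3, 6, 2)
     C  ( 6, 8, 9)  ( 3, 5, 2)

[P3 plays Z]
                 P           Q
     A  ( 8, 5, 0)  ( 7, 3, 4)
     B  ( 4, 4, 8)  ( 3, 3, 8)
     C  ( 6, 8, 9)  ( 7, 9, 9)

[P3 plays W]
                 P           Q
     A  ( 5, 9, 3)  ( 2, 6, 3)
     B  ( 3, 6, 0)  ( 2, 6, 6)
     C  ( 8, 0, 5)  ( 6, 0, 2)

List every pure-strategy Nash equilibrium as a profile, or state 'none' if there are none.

NE set: (C,P,Y), (C,Q,Z)

(A,P,X): not NE [P1→B gives 9>5; P2→Q gives 7>0; P3→W gives 3>1]
(A,P,Y): not NE [P1→C gives 6>1]
(A,P,Z): not NE [P3→W gives 3>0]
(A,P,W): not NE [P1→C gives 8>5]
(A,Q,X): not NE [P1→B gives 7>5; P3→Z gives 4>3]
(A,Q,Y): not NE [P2→P gives 7>6; P3→Z gives 4>0]
(A,Q,Z): not NE [P2→P gives 5>3]
(A,Q,W): not NE [P1→C gives 6>2; P2→P gives 9>6; P3→Z gives 4>3]
(B,P,X): not NE [P2→Q gives 8>0]
(B,P,Y): not NE [P1→C gives 6>0; P2→Q gives 6>2]
(B,P,Z): not NE [P1→A gives 8>4; P3→Y gives 9>8]
(B,P,W): not NE [P1→C gives 8>3; P3→Y gives 9>0]
(B,Q,X): not NE [P3→Z gives 8>1]
(B,Q,Y): not NE [P1→A gives 5>3; P3→Z gives 8>2]
(B,Q,Z): not NE [P1→C gives 7>3; P2→P gives 4>3]
(B,Q,W): not NE [P1→C gives 6>2; P3→Z gives 8>6]
(C,P,X): not NE [P1→B gives 9>7; P3→Z gives 9>5]
(C,P,Y): NE
(C,P,Z): not NE [P1→A gives 8>6; P2→Q gives 9>8]
(C,P,W): not NE [P3→Z gives 9>5]
(C,Q,X): not NE [P1→B gives 7>4; P2→P gives 2>0; P3→Z gives 9>8]
(C,Q,Y): not NE [P1→A gives 5>3; P2→P gives 8>5; P3→Z gives 9>2]
(C,Q,Z): NE
(C,Q,W): not NE [P3→Z gives 9>2]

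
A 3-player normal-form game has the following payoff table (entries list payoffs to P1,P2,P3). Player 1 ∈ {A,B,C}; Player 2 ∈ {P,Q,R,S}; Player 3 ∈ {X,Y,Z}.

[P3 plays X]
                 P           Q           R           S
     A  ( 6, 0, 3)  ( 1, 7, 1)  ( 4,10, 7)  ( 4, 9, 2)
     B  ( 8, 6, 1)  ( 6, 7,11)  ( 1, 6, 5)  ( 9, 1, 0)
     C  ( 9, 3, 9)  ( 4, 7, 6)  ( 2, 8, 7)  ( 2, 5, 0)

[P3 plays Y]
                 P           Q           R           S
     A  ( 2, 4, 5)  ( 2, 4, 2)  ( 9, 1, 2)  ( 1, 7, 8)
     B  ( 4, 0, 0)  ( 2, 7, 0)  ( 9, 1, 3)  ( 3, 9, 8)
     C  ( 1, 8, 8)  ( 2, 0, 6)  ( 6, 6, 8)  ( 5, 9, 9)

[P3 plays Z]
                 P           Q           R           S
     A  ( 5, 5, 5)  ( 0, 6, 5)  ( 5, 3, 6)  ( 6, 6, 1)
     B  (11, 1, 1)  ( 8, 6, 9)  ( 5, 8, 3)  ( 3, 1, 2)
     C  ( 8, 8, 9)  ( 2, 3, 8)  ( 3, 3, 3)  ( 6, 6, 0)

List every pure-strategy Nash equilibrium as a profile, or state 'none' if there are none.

NE set: (A,R,X), (B,Q,X), (C,S,Y)

(A,P,X): not NE [P1→C gives 9>6; P2→R gives 10>0; P3→Z gives 5>3]
(A,P,Y): not NE [P1→B gives 4>2; P2→S gives 7>4]
(A,P,Z): not NE [P1→B gives 11>5; P2→S gives 6>5]
(A,Q,X): not NE [P1→B gives 6>1; P2→R gives 10>7; P3→Z gives 5>1]
(A,Q,Y): not NE [P2→S gives 7>4; P3→Z gives 5>2]
(A,Q,Z): not NE [P1→B gives 8>0]
(A,R,X): NE
(A,R,Y): not NE [P2→S gives 7>1; P3→X gives 7>2]
(A,R,Z): not NE [P2→S gives 6>3; P3→X gives 7>6]
(A,S,X): not NE [P1→B gives 9>4; P2→R gives 10>9; P3→Y gives 8>2]
(A,S,Y): not NE [P1→C gives 5>1]
(A,S,Z): not NE [P3→Y gives 8>1]
(B,P,X): not NE [P1→C gives 9>8; P2→Q gives 7>6]
(B,P,Y): not NE [P2→S gives 9>0; P3→Z gives 1>0]
(B,P,Z): not NE [P2→R gives 8>1]
(B,Q,X): NE
(B,Q,Y): not NE [P2→S gives 9>7; P3→X gives 11>0]
(B,Q,Z): not NE [P2→R gives 8>6; P3→X gives 11>9]
(B,R,X): not NE [P1→A gives 4>1; P2→Q gives 7>6]
(B,R,Y): not NE [P2→S gives 9>1; P3→X gives 5>3]
(B,R,Z): not NE [P3→X gives 5>3]
(B,S,X): not NE [P2→Q gives 7>1; P3→Y gives 8>0]
(B,S,Y): not NE [P1→C gives 5>3]
(B,S,Z): not NE [P1→C gives 6>3; P2→R gives 8>1; P3→Y gives 8>2]
(C,P,X): not NE [P2→R gives 8>3]
(C,P,Y): not NE [P1→B gives 4>1; P2→S gives 9>8; P3→Z gives 9>8]
(C,P,Z): not NE [P1→B gives 11>8]
(C,Q,X): not NE [P1→B gives 6>4; P2→R gives 8>7; P3→Z gives 8>6]
(C,Q,Y): not NE [P2→S gives 9>0; P3→Z gives 8>6]
(C,Q,Z): not NE [P1→B gives 8>2; P2→P gives 8>3]
(C,R,X): not NE [P1→A gives 4>2; P3→Y gives 8>7]
(C,R,Y): not NE [P1→B gives 9>6; P2→S gives 9>6]
(C,R,Z): not NE [P1→B gives 5>3; P2→P gives 8>3; P3→Y gives 8>3]
(C,S,X): not NE [P1→B gives 9>2; P2→R gives 8>5; P3→Y gives 9>0]
(C,S,Y): NE
(C,S,Z): not NE [P2→P gives 8>6; P3→Y gives 9>0]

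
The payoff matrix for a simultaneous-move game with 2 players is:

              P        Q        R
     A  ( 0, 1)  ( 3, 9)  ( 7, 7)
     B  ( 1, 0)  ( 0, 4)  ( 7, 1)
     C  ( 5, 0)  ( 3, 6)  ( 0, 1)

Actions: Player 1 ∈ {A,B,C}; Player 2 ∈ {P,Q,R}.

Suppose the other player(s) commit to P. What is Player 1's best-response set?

BR_1 = {C}

u_1(A vs P) = 0
u_1(B vs P) = 1
u_1(C vs P) = 5
max payoff 5 at {C}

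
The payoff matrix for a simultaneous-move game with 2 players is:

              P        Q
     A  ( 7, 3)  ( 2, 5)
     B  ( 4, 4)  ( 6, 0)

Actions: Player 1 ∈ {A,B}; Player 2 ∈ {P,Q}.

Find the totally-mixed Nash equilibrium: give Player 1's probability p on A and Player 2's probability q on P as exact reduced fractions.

P1 indiff ⇒ q·7+(1-q)·2 = q·4+(1-q)·6 ⇒ q(3) = (1-q)(4) ⇒ q = 4/7
P2 indiff ⇒ p·3+(1-p)·4 = p·5+(1-p)·0 ⇒ p(-2) = (1-p)(-4) ⇒ p = 2/3

P1 mixes 2/3 on A; P2 mixes 4/7 on P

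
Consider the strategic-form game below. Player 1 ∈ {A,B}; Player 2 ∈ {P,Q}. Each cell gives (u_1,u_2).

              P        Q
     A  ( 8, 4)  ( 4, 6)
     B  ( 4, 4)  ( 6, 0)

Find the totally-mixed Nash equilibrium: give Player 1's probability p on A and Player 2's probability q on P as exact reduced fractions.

p=2/3, q=1/3

P1 indiff ⇒ q·8+(1-q)·4 = q·4+(1-q)·6 ⇒ q(4) = (1-q)(2) ⇒ q = 1/3
P2 indiff ⇒ p·4+(1-p)·4 = p·6+(1-p)·0 ⇒ p(-2) = (1-p)(-4) ⇒ p = 2/3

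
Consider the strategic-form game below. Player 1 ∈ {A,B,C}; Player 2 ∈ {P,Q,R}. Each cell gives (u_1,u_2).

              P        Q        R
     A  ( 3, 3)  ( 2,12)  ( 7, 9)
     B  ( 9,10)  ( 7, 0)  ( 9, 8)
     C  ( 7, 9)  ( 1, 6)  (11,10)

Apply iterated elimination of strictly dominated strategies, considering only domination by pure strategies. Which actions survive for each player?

P1 drop A (B beats it: P:9>3 Q:7>2 R:9>7)
P2 drop Q (P beats it: B:10>0 C:9>6)
P1→{B,C} P2→{P,R}

Survivors P1:{B,C} P2:{P,R}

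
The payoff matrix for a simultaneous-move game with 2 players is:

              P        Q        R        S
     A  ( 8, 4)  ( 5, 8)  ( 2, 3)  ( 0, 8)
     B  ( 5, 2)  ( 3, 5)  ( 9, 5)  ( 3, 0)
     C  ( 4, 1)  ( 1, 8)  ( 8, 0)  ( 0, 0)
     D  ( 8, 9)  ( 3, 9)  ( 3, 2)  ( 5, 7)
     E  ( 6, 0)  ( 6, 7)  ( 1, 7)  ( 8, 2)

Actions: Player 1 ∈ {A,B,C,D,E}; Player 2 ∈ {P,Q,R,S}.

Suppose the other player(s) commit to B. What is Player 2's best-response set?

BR_2 = {Q,R}

u_2(P vs B) = 2
u_2(Q vs B) = 5
u_2(R vs B) = 5
u_2(S vs B) = 0
max payoff 5 at {Q,R}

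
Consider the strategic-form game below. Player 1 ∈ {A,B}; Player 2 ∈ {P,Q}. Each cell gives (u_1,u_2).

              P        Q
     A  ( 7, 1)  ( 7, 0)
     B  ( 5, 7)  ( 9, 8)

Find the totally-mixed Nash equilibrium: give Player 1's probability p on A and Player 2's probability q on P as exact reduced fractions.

P1 mixes 1/2 on A; P2 mixes 1/2 on P

P1 indiff ⇒ q·7+(1-q)·7 = q·5+(1-q)·9 ⇒ q(2) = (1-q)(2) ⇒ q = 1/2
P2 indiff ⇒ p·1+(1-p)·7 = p·0+(1-p)·8 ⇒ p(1) = (1-p)(1) ⇒ p = 1/2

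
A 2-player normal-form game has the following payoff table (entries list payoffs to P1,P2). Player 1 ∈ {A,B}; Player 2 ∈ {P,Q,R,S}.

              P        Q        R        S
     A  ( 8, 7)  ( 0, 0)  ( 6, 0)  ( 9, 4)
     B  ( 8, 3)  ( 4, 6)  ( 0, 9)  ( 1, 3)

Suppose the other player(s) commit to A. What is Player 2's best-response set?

u_2(P vs A) = 7
u_2(Q vs A) = 0
u_2(R vs A) = 0
u_2(S vs A) = 4
max payoff 7 at {P}

argmax u_2 = {P}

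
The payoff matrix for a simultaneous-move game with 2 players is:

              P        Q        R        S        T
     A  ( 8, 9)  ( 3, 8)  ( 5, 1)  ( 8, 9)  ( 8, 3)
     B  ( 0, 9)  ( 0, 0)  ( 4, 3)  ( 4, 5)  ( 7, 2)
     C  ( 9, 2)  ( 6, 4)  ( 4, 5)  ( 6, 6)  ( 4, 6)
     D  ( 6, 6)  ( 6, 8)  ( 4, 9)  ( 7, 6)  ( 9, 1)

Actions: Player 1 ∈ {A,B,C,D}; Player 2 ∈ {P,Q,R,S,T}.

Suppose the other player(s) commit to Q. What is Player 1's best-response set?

u_1(A vs Q) = 3
u_1(B vs Q) = 0
u_1(C vs Q) = 6
u_1(D vs Q) = 6
max payoff 6 at {C,D}

BR_1 = {C,D}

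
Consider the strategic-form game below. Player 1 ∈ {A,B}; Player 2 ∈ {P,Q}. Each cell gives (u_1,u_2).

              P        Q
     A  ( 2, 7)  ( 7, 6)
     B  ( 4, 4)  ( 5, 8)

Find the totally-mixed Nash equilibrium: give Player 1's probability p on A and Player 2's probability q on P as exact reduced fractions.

P1 indiff ⇒ q·2+(1-q)·7 = q·4+(1-q)·5 ⇒ q(-2) = (1-q)(-2) ⇒ q = 1/2
P2 indiff ⇒ p·7+(1-p)·4 = p·6+(1-p)·8 ⇒ p(1) = (1-p)(4) ⇒ p = 4/5

(p,q) = (4/5, 1/2)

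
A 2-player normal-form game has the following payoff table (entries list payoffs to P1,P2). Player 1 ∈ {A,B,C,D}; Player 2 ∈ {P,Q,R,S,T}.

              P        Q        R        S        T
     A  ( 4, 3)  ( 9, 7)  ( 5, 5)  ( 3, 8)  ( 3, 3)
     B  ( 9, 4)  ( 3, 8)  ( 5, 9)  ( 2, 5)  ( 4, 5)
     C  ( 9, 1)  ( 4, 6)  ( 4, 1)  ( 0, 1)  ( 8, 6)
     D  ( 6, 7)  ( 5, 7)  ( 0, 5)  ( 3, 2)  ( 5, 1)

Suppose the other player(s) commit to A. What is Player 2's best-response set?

u_2(P vs A) = 3
u_2(Q vs A) = 7
u_2(R vs A) = 5
u_2(S vs A) = 8
u_2(T vs A) = 3
max payoff 8 at {S}

P2 best: {S}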